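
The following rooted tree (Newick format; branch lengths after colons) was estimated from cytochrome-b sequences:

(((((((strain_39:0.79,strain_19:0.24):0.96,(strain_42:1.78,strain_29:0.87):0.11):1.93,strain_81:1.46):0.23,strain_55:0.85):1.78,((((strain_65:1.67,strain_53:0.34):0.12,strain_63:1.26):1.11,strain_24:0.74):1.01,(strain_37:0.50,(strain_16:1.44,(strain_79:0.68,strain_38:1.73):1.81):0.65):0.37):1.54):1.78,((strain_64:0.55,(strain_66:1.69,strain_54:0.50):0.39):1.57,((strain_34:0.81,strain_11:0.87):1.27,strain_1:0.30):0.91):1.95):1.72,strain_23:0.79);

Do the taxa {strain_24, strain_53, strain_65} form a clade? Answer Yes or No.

No

The MRCA of the listed taxa subtends (((strain_65,strain_53),strain_63),strain_24).
That clade also contains strain_63, which is not in the proposed group, so the group is not monophyletic.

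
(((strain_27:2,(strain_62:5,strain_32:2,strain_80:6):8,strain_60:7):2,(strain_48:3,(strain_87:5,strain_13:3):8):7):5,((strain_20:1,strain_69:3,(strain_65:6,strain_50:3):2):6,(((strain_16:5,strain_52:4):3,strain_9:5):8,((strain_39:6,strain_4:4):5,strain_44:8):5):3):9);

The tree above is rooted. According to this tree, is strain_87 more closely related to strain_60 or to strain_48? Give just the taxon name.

The MRCA of strain_87 and strain_48 subtends (strain_48,(strain_87,strain_13)) (3 taxa).
The MRCA of strain_87 and strain_60 subtends ((strain_27,(strain_62,strain_32,strain_80),strain_60),(strain_48,(strain_87,strain_13))) (8 taxa).
The first is nested inside the second, so strain_87 shares a more recent common ancestor with strain_48.

strain_48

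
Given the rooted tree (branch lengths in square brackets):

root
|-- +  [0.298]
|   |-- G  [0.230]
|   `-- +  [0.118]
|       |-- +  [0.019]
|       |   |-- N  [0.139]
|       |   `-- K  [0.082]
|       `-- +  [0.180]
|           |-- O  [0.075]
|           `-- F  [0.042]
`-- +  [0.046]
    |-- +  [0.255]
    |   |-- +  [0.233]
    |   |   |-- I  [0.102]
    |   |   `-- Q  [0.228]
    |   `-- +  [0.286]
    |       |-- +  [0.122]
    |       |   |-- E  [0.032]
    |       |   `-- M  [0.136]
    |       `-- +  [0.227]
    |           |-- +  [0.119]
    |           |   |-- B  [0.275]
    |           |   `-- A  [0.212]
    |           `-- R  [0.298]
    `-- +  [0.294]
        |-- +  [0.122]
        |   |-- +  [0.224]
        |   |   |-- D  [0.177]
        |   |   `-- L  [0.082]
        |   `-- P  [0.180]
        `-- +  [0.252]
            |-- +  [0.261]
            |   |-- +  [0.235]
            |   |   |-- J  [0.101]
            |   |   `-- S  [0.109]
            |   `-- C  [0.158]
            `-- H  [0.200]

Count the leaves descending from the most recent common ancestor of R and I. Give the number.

The MRCA of R and I is the node subtending ((I,Q),((E,M),((B,A),R))).
That clade contains 7 terminal taxa: A, B, E, I, M, Q, R.

7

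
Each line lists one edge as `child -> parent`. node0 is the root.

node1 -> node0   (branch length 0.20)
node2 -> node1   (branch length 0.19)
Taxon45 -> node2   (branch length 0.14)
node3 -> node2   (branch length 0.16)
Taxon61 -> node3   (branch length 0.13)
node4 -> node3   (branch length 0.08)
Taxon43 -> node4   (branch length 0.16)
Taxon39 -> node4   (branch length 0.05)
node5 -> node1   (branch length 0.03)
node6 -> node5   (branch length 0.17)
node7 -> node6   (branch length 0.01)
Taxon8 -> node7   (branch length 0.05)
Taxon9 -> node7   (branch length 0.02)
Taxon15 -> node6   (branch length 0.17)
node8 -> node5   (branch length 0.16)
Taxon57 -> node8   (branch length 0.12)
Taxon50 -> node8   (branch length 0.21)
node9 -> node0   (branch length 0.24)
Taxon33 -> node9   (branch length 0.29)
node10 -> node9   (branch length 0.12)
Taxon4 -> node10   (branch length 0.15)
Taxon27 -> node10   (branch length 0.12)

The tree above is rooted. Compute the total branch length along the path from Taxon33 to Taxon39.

1.21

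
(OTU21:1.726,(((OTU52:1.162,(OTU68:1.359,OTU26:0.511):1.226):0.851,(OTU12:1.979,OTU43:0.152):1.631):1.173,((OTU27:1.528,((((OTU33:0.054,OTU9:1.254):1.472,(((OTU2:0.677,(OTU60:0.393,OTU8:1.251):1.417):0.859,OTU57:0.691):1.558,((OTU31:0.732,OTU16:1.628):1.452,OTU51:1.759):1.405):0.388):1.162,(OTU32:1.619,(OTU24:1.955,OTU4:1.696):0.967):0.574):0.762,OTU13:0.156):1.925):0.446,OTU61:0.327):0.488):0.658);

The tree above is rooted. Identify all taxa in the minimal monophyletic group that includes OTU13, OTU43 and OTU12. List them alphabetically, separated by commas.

Tracing OTU13: it sits inside ((((OTU33,OTU9),(((OTU2,(OTU60,OTU8)),OTU57),((OTU31,OTU16),OTU51))),(OTU32,(OTU24,OTU4))),OTU13).
Tracing OTU43: it sits inside (OTU12,OTU43).
Tracing OTU12: it sits inside (OTU12,OTU43).
The smallest clade enclosing all 3 is (((OTU52,(OTU68,OTU26)),(OTU12,OTU43)),((OTU27,((((OTU33,OTU9),(((OTU2,(OTU60,OTU8)),OTU57),((OTU31,OTU16),OTU51))),(OTU32,(OTU24,OTU4))),OTU13)),OTU61)); the answer is its 20 terminal taxa in alphabetical order.

OTU12, OTU13, OTU16, OTU2, OTU24, OTU26, OTU27, OTU31, OTU32, OTU33, OTU4, OTU43, OTU51, OTU52, OTU57, OTU60, OTU61, OTU68, OTU8, OTU9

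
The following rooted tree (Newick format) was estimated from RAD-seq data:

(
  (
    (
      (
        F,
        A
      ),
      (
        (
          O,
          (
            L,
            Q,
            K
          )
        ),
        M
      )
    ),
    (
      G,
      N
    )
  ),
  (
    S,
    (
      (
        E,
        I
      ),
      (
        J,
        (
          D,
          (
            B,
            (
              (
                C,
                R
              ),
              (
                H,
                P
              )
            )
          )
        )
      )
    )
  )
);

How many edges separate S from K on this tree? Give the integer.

8

The MRCA of S and K is the root of the tree.
From S up to that node: 2 branches. From K up to the same node: 6 branches. Total: 2 + 6 = 8.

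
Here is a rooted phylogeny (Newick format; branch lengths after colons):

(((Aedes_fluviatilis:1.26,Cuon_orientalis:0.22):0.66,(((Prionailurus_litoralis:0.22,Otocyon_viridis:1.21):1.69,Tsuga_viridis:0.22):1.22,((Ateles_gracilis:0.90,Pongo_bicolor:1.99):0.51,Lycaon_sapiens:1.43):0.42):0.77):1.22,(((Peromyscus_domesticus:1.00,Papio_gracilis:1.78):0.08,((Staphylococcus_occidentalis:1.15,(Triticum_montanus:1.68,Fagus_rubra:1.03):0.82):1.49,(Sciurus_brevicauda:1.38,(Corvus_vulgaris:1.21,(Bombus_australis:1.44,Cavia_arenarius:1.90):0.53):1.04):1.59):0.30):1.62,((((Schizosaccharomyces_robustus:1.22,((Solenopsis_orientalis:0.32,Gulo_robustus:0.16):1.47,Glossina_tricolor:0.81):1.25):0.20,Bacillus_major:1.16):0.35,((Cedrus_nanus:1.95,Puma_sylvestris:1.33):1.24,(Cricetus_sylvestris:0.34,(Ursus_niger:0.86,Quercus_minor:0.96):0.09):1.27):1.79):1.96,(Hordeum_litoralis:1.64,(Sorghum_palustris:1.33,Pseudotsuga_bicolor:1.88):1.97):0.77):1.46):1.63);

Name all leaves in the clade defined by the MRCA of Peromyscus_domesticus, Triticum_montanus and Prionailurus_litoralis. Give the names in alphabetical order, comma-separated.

Tracing Peromyscus_domesticus: it sits inside (Peromyscus_domesticus,Papio_gracilis).
Tracing Triticum_montanus: it sits inside (Triticum_montanus,Fagus_rubra).
Tracing Prionailurus_litoralis: it sits inside (Prionailurus_litoralis,Otocyon_viridis).
The smallest clade enclosing all 3 is the whole tree (their MRCA is the root), so the answer is all 30 tips in alphabetical order.

Aedes_fluviatilis, Ateles_gracilis, Bacillus_major, Bombus_australis, Cavia_arenarius, Cedrus_nanus, Corvus_vulgaris, Cricetus_sylvestris, Cuon_orientalis, Fagus_rubra, Glossina_tricolor, Gulo_robustus, Hordeum_litoralis, Lycaon_sapiens, Otocyon_viridis, Papio_gracilis, Peromyscus_domesticus, Pongo_bicolor, Prionailurus_litoralis, Pseudotsuga_bicolor, Puma_sylvestris, Quercus_minor, Schizosaccharomyces_robustus, Sciurus_brevicauda, Solenopsis_orientalis, Sorghum_palustris, Staphylococcus_occidentalis, Triticum_montanus, Tsuga_viridis, Ursus_niger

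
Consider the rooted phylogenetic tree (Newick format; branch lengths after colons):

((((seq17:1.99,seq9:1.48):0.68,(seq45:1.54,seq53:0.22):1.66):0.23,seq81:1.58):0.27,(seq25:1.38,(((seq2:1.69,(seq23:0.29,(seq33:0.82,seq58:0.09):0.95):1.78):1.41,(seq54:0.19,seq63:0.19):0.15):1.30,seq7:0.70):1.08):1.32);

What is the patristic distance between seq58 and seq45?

11.63

The path runs seq58 → … → MRCA → … → seq45; the MRCA is the root of the tree.
Branch lengths along that path: 0.09 + 0.95 + 1.78 + 1.41 + 1.30 + 1.08 + 1.32 + 0.27 + 0.23 + 1.66 + 1.54 = 11.63.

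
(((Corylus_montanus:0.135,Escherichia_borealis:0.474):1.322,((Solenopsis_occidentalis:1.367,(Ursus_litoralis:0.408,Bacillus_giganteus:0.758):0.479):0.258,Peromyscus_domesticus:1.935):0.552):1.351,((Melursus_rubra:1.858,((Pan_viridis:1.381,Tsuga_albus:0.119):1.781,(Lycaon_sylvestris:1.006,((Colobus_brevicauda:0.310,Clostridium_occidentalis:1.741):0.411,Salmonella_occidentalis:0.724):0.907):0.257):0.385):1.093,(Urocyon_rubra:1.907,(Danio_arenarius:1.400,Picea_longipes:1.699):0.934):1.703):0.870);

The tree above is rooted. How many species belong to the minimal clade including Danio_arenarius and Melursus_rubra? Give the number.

10

The MRCA of Danio_arenarius and Melursus_rubra is the node subtending ((Melursus_rubra,((Pan_viridis,Tsuga_albus),(Lycaon_sylvestris,((Colobus_brevicauda,Clostridium_occidentalis),Salmonella_occidentalis)))),(Urocyon_rubra,(Danio_arenarius,Picea_longipes))).
That clade contains 10 terminal taxa: Clostridium_occidentalis, Colobus_brevicauda, Danio_arenarius, Lycaon_sylvestris, Melursus_rubra, Pan_viridis, Picea_longipes, Salmonella_occidentalis, Tsuga_albus, Urocyon_rubra.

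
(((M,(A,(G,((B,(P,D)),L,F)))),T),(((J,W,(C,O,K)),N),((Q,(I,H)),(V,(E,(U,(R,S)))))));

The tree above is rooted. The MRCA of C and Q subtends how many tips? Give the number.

14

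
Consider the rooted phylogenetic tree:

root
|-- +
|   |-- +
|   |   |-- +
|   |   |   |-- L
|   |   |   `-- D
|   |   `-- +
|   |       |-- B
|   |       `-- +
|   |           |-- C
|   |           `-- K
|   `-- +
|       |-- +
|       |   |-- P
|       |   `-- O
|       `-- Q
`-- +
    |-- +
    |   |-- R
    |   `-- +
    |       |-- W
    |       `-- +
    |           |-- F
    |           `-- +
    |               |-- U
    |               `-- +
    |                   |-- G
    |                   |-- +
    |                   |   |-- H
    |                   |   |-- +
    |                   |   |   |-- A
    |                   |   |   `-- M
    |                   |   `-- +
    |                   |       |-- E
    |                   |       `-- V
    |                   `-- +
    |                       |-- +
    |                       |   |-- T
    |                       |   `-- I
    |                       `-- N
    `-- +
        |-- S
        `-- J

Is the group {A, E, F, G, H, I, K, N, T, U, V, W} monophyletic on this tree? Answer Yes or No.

The MRCA of the listed taxa is the root, so the smallest clade containing them is the whole tree.
That clade also contains B, C, D, J, L, M, O, P, Q, R, S, which are not in the proposed group, so the group is not monophyletic.

No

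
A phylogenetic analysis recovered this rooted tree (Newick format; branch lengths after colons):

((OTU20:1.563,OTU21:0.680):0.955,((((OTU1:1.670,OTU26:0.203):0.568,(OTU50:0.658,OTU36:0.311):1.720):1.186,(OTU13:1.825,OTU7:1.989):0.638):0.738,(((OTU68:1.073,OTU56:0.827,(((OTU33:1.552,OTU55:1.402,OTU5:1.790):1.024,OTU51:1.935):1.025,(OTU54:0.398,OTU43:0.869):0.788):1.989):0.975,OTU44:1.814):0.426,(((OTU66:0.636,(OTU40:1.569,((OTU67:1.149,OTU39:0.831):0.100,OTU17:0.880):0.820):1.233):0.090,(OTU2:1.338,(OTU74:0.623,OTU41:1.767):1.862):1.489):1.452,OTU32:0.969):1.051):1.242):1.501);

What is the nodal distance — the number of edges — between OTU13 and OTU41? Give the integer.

9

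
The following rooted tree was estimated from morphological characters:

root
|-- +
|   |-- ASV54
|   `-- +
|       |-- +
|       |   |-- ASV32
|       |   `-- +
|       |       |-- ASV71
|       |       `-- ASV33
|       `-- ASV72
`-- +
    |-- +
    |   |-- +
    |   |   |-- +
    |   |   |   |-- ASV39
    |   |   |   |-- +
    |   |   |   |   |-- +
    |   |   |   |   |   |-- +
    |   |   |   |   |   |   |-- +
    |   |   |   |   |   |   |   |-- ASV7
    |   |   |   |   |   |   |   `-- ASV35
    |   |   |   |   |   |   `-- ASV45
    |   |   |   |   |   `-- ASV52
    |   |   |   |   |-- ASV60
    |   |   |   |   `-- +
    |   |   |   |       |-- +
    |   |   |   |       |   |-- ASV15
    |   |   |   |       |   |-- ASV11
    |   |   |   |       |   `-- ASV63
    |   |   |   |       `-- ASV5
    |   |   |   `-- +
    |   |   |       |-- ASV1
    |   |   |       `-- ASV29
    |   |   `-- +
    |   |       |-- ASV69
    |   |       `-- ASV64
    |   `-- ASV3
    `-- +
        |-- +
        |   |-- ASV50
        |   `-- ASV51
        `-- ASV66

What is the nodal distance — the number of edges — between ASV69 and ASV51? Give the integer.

7

The MRCA of ASV69 and ASV51 is the node subtending ((((ASV39,((((ASV7,ASV35),ASV45),ASV52),ASV60,((ASV15,ASV11,ASV63),ASV5)),(ASV1,ASV29)),(ASV69,ASV64)),ASV3),((ASV50,ASV51),ASV66)).
From ASV69 up to that node: 4 branches. From ASV51 up to the same node: 3 branches. Total: 4 + 3 = 7.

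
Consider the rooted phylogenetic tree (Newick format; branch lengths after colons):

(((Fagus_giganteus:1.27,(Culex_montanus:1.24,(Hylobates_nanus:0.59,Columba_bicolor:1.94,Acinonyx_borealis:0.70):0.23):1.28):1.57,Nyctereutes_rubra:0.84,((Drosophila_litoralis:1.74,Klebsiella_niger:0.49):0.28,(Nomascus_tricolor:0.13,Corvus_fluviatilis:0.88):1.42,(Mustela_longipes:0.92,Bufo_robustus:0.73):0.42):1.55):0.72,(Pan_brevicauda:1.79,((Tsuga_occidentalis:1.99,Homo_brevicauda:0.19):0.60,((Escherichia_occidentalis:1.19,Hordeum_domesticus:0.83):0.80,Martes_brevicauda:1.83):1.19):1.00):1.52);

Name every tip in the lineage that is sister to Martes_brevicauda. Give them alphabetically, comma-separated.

Escherichia_occidentalis, Hordeum_domesticus

Martes_brevicauda attaches to the tree at the node subtending ((Escherichia_occidentalis,Hordeum_domesticus),Martes_brevicauda).
The other lineage descending from that same node — the sister group — is (Escherichia_occidentalis,Hordeum_domesticus); its 2 tips in alphabetical order are the answer.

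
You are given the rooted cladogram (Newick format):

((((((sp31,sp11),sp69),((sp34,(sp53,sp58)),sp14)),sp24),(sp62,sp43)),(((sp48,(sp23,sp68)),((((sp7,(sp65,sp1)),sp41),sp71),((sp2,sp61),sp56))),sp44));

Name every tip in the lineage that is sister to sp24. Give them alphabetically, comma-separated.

sp11, sp14, sp31, sp34, sp53, sp58, sp69

sp24 attaches to the tree at the node subtending ((((sp31,sp11),sp69),((sp34,(sp53,sp58)),sp14)),sp24).
The other lineage descending from that same node — the sister group — is (((sp31,sp11),sp69),((sp34,(sp53,sp58)),sp14)); its 7 tips in alphabetical order are the answer.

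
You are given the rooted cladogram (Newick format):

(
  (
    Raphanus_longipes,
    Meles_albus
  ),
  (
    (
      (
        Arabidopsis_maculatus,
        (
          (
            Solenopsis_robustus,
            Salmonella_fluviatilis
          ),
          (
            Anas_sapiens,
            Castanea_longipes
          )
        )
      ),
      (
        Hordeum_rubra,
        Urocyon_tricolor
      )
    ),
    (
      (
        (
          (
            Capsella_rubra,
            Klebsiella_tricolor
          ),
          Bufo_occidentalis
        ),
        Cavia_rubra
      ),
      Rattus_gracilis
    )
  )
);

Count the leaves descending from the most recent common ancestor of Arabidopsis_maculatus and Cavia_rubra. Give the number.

12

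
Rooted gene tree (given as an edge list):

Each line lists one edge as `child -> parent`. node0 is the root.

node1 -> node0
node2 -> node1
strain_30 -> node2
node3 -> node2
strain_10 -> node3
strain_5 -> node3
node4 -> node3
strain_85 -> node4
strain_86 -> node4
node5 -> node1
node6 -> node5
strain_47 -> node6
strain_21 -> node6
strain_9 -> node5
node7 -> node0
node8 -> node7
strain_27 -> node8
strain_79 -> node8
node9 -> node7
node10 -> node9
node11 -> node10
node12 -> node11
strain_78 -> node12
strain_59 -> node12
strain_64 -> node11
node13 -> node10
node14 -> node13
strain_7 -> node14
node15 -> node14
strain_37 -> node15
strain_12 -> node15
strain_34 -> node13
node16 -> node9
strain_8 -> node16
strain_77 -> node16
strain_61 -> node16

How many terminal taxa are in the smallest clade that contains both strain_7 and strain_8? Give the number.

The MRCA of strain_7 and strain_8 is the node subtending ((((strain_78,strain_59),strain_64),((strain_7,(strain_37,strain_12)),strain_34)),(strain_8,strain_77,strain_61)).
That clade contains 10 terminal taxa: strain_12, strain_34, strain_37, strain_59, strain_61, strain_64, strain_7, strain_77, strain_78, strain_8.

10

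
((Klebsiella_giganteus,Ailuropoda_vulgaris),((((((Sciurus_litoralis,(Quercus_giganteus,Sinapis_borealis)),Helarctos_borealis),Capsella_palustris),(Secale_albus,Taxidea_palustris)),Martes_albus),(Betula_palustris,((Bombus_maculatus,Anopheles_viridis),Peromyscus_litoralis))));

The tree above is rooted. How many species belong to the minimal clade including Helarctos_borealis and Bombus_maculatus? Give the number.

The MRCA of Helarctos_borealis and Bombus_maculatus is the node subtending ((((((Sciurus_litoralis,(Quercus_giganteus,Sinapis_borealis)),Helarctos_borealis),Capsella_palustris),(Secale_albus,Taxidea_palustris)),Martes_albus),(Betula_palustris,((Bombus_maculatus,Anopheles_viridis),Peromyscus_litoralis))).
That clade contains 12 terminal taxa: Anopheles_viridis, Betula_palustris, Bombus_maculatus, Capsella_palustris, Helarctos_borealis, Martes_albus, Peromyscus_litoralis, Quercus_giganteus, Sciurus_litoralis, Secale_albus, Sinapis_borealis, Taxidea_palustris.

12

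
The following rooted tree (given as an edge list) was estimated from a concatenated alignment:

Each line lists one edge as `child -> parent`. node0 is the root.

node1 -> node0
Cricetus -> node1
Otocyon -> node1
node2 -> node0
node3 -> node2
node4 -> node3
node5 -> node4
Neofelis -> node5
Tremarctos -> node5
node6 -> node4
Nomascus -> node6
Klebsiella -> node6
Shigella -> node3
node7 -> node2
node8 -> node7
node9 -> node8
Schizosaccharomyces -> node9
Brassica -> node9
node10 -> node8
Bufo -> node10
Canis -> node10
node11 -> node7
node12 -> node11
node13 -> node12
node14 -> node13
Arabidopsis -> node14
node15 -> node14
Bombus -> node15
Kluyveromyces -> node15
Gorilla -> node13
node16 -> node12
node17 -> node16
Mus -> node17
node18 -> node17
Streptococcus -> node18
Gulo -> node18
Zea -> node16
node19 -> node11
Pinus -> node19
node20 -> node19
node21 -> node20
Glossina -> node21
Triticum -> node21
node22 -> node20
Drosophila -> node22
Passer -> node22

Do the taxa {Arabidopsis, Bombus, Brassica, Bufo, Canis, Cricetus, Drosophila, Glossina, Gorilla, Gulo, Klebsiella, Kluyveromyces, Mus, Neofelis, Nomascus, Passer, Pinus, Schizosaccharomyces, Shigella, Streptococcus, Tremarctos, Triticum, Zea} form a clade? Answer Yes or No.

The MRCA of the listed taxa is the root, so the smallest clade containing them is the whole tree.
That clade also contains Otocyon, which is not in the proposed group, so the group is not monophyletic.

No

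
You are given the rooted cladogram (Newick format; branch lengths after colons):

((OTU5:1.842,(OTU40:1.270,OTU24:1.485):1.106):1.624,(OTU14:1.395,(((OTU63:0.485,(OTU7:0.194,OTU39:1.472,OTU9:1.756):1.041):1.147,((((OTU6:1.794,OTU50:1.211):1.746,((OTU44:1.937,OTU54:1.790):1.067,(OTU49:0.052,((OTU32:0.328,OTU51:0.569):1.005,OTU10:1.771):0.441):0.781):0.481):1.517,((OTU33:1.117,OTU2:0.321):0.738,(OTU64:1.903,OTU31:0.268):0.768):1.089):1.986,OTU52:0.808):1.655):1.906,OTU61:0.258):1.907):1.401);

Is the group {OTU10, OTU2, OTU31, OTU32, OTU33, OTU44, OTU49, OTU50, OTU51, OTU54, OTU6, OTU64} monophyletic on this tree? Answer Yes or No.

The most recent common ancestor of these taxa subtends (((OTU6,OTU50),((OTU44,OTU54),(OTU49,((OTU32,OTU51),OTU10)))),((OTU33,OTU2),(OTU64,OTU31))).
That clade has exactly 12 tips — every listed taxon and nothing else — so the group is monophyletic.

Yes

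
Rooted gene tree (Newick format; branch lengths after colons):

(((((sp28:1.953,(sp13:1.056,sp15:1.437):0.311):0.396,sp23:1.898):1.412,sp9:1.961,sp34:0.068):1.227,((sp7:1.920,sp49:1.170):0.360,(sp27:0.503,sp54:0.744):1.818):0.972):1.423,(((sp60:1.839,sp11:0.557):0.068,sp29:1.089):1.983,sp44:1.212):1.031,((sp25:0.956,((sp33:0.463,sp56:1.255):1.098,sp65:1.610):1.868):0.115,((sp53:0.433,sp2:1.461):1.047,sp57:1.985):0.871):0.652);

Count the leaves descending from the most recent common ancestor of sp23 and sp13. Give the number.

The MRCA of sp23 and sp13 is the node subtending ((sp28,(sp13,sp15)),sp23).
That clade contains 4 terminal taxa: sp13, sp15, sp23, sp28.

4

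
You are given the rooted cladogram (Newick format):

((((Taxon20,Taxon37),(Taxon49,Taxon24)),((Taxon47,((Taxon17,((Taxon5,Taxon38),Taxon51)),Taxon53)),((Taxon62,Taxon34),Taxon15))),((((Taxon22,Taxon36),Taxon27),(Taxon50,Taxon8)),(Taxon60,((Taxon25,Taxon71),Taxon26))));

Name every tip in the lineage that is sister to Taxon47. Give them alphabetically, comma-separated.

Taxon17, Taxon38, Taxon5, Taxon51, Taxon53

Taxon47 attaches to the tree at the node subtending (Taxon47,((Taxon17,((Taxon5,Taxon38),Taxon51)),Taxon53)).
The other lineage descending from that same node — the sister group — is ((Taxon17,((Taxon5,Taxon38),Taxon51)),Taxon53); its 5 tips in alphabetical order are the answer.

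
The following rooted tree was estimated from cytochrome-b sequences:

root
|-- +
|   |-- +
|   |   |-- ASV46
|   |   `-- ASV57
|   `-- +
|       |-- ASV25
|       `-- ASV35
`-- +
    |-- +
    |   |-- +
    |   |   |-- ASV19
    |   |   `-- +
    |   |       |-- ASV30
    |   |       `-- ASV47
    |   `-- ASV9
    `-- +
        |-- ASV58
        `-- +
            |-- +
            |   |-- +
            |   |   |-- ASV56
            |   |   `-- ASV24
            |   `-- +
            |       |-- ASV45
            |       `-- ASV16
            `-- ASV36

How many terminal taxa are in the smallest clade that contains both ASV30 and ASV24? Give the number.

10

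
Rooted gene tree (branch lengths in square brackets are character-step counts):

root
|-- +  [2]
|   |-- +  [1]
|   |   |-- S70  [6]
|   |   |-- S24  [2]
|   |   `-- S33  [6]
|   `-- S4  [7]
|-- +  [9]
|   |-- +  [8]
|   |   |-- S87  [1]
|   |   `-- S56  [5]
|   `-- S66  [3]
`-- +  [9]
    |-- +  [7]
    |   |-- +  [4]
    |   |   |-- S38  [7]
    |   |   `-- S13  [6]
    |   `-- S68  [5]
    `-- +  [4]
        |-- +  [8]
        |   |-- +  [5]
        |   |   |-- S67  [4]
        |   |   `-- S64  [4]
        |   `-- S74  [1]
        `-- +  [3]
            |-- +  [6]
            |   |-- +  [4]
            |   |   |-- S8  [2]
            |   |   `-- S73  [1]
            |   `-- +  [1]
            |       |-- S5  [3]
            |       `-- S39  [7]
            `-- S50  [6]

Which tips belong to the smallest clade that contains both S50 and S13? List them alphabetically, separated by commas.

S13, S38, S39, S5, S50, S64, S67, S68, S73, S74, S8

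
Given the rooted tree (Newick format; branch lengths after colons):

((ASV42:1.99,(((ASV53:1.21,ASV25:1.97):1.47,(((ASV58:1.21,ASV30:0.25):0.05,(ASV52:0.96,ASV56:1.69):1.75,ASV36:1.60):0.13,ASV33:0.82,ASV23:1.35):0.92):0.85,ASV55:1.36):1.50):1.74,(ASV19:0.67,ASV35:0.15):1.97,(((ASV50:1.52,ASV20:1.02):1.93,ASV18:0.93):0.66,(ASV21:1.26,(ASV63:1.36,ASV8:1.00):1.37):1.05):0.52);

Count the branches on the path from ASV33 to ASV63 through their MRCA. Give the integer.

The MRCA of ASV33 and ASV63 is the root of the tree.
From ASV33 up to that node: 5 branches. From ASV63 up to the same node: 4 branches. Total: 5 + 4 = 9.

9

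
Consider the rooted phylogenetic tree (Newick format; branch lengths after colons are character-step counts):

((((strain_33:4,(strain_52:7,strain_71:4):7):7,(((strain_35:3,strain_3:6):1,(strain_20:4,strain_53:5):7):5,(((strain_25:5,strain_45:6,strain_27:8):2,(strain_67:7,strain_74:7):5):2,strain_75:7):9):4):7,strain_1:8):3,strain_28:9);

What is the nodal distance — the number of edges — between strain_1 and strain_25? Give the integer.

7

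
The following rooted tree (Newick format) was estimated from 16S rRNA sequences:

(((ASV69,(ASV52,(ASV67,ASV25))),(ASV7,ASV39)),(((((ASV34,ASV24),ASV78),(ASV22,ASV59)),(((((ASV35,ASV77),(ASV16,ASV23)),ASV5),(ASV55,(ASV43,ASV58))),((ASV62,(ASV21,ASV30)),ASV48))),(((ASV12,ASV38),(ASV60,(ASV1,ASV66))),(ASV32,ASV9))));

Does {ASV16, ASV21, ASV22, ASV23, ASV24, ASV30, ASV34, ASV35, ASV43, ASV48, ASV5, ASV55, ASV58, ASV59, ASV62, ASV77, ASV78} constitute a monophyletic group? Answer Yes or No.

The most recent common ancestor of these taxa subtends ((((ASV34,ASV24),ASV78),(ASV22,ASV59)),(((((ASV35,ASV77),(ASV16,ASV23)),ASV5),(ASV55,(ASV43,ASV58))),((ASV62,(ASV21,ASV30)),ASV48))).
That clade has exactly 17 tips — every listed taxon and nothing else — so the group is monophyletic.

Yes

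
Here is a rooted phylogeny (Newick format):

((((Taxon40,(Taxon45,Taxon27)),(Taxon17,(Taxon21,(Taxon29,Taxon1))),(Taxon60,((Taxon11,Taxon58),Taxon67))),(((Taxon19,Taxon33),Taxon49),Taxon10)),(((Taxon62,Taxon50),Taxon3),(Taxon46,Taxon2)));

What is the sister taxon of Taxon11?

Taxon58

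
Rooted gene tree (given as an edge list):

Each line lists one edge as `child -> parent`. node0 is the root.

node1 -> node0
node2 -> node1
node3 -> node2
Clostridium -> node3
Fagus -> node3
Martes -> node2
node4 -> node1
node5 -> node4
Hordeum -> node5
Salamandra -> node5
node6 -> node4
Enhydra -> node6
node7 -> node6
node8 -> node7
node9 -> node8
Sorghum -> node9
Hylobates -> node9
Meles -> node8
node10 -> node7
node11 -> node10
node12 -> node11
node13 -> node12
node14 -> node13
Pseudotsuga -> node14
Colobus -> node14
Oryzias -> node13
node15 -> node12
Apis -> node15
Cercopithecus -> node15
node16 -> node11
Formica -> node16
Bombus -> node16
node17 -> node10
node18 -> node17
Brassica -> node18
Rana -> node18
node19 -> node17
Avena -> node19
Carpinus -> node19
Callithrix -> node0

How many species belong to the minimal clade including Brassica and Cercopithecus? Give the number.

The MRCA of Brassica and Cercopithecus is the node subtending (((((Pseudotsuga,Colobus),Oryzias),(Apis,Cercopithecus)),(Formica,Bombus)),((Brassica,Rana),(Avena,Carpinus))).
That clade contains 11 terminal taxa: Apis, Avena, Bombus, Brassica, Carpinus, Cercopithecus, Colobus, Formica, Oryzias, Pseudotsuga, Rana.

11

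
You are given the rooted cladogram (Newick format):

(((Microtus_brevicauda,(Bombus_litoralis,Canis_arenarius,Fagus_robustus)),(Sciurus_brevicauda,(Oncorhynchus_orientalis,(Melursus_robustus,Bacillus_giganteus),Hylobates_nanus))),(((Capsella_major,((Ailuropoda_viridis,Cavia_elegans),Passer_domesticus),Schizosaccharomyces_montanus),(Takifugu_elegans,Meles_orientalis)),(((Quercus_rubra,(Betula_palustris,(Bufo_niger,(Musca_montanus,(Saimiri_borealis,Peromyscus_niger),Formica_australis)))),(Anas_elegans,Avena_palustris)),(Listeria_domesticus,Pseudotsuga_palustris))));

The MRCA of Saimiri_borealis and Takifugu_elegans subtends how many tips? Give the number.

The MRCA of Saimiri_borealis and Takifugu_elegans is the node subtending (((Capsella_major,((Ailuropoda_viridis,Cavia_elegans),Passer_domesticus),Schizosaccharomyces_montanus),(Takifugu_elegans,Meles_orientalis)),(((Quercus_rubra,(Betula_palustris,(Bufo_niger,(Musca_montanus,(Saimiri_borealis,Peromyscus_niger),Formica_australis)))),(Anas_elegans,Avena_palustris)),(Listeria_domesticus,Pseudotsuga_palustris))).
That clade contains 18 terminal taxa: Ailuropoda_viridis, Anas_elegans, Avena_palustris, Betula_palustris, Bufo_niger, Capsella_major, Cavia_elegans, Formica_australis, Listeria_domesticus, Meles_orientalis, Musca_montanus, Passer_domesticus, Peromyscus_niger, Pseudotsuga_palustris, Quercus_rubra, Saimiri_borealis, Schizosaccharomyces_montanus, Takifugu_elegans.

18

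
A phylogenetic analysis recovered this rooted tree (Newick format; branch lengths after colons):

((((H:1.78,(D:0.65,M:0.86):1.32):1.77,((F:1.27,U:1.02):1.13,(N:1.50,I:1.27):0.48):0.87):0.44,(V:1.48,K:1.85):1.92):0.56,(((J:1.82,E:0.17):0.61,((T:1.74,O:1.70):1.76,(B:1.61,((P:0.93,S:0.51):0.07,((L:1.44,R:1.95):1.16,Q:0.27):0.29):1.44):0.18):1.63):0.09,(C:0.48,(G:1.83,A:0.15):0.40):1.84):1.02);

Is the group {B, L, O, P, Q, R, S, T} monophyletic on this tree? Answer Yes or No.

The most recent common ancestor of these taxa subtends ((T,O),(B,((P,S),((L,R),Q)))).
That clade has exactly 8 tips — every listed taxon and nothing else — so the group is monophyletic.

Yes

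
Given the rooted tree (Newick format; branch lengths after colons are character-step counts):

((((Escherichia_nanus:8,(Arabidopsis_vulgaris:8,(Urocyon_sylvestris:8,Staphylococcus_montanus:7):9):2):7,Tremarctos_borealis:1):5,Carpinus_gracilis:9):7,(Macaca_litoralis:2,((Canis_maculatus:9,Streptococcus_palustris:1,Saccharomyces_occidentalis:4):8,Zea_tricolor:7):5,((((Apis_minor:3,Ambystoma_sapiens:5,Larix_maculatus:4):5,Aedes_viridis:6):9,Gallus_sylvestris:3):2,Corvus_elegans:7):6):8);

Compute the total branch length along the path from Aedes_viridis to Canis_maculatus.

The path runs Aedes_viridis → … → MRCA → … → Canis_maculatus; the MRCA is the node subtending (Macaca_litoralis,((Canis_maculatus,Streptococcus_palustris,Saccharomyces_occidentalis),Zea_tricolor),((((Apis_minor,Ambystoma_sapiens,Larix_maculatus),Aedes_viridis),Gallus_sylvestris),Corvus_elegans)).
Branch lengths along that path: 6 + 9 + 2 + 6 + 5 + 8 + 9 = 45.

45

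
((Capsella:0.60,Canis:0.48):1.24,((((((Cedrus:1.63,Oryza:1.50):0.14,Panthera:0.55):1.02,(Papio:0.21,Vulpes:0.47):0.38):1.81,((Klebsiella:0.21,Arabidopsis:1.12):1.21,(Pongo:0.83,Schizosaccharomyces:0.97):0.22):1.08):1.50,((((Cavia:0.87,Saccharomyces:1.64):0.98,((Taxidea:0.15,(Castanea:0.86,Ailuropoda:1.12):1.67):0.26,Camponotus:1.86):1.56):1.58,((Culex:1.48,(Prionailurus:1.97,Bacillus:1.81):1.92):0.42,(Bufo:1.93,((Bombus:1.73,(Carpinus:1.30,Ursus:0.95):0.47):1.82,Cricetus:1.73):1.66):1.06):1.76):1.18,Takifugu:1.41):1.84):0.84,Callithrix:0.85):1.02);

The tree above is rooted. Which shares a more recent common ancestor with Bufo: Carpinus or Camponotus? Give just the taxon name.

The MRCA of Bufo and Carpinus subtends (Bufo,((Bombus,(Carpinus,Ursus)),Cricetus)) (5 taxa).
The MRCA of Bufo and Camponotus subtends (((Cavia,Saccharomyces),((Taxidea,(Castanea,Ailuropoda)),Camponotus)),((Culex,(Prionailurus,Bacillus)),(Bufo,((Bombus,(Carpinus,Ursus)),Cricetus)))) (14 taxa).
The first is nested inside the second, so Bufo shares a more recent common ancestor with Carpinus.

Carpinus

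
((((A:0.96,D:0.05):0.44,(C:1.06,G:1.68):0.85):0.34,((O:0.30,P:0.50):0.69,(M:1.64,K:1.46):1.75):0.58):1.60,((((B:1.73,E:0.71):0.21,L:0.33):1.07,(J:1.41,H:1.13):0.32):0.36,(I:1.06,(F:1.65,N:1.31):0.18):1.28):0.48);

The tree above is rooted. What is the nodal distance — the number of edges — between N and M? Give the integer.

8

The MRCA of N and M is the root of the tree.
From N up to that node: 4 branches. From M up to the same node: 4 branches. Total: 4 + 4 = 8.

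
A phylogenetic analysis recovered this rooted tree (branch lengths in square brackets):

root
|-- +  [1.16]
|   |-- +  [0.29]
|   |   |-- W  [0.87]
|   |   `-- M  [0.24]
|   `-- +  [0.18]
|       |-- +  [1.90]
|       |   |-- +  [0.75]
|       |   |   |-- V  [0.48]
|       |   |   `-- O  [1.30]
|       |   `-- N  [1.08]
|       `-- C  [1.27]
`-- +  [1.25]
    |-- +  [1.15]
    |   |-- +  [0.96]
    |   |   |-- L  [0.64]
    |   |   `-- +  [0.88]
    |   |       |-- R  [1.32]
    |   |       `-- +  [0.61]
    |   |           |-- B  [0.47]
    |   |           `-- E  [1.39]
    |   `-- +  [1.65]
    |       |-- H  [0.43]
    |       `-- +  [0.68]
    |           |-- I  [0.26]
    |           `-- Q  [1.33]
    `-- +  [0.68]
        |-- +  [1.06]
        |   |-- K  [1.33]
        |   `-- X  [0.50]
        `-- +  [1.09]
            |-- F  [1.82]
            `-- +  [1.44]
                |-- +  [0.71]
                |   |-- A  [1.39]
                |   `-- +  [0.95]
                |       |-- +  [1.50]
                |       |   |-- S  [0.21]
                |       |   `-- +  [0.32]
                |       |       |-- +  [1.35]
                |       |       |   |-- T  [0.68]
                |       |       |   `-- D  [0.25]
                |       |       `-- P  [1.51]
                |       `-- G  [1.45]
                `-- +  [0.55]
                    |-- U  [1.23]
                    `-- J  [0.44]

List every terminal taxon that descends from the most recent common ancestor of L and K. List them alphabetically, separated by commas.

A, B, D, E, F, G, H, I, J, K, L, P, Q, R, S, T, U, X

Tracing L: it sits inside (L,(R,(B,E))).
Tracing K: it sits inside (K,X).
The smallest clade enclosing both is (((L,(R,(B,E))),(H,(I,Q))),((K,X),(F,((A,((S,((T,D),P)),G)),(U,J))))); the answer is its 18 terminal taxa in alphabetical order.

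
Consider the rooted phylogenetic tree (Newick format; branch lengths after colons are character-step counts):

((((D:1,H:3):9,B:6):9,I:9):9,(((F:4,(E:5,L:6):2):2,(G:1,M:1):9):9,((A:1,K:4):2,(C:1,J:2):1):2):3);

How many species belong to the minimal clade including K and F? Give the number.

The MRCA of K and F is the node subtending (((F,(E,L)),(G,M)),((A,K),(C,J))).
That clade contains 9 terminal taxa: A, C, E, F, G, J, K, L, M.

9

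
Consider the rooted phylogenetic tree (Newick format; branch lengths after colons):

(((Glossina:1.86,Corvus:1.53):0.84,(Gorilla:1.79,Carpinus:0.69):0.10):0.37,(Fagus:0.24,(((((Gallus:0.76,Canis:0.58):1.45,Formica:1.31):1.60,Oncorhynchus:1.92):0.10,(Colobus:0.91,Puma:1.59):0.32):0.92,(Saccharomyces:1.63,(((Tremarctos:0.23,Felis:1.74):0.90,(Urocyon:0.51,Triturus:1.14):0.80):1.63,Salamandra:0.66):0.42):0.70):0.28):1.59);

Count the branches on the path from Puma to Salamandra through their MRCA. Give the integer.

6

The MRCA of Puma and Salamandra is the node subtending (((((Gallus,Canis),Formica),Oncorhynchus),(Colobus,Puma)),(Saccharomyces,(((Tremarctos,Felis),(Urocyon,Triturus)),Salamandra))).
From Puma up to that node: 3 branches. From Salamandra up to the same node: 3 branches. Total: 3 + 3 = 6.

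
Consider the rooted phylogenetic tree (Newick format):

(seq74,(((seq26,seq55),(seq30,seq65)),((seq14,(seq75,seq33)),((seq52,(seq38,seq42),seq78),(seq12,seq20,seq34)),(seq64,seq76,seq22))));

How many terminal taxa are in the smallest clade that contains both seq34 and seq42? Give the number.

7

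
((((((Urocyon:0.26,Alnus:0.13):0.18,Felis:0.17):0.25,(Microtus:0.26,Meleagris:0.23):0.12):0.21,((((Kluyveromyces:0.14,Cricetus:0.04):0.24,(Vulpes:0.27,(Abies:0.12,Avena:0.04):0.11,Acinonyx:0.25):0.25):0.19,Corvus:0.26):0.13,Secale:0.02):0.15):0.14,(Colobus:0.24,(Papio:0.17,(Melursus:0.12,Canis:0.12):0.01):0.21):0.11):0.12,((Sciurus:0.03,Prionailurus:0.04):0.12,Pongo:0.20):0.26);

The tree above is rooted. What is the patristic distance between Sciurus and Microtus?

The path runs Sciurus → … → MRCA → … → Microtus; the MRCA is the root of the tree.
Branch lengths along that path: 0.03 + 0.12 + 0.26 + 0.12 + 0.14 + 0.21 + 0.12 + 0.26 = 1.26.

1.26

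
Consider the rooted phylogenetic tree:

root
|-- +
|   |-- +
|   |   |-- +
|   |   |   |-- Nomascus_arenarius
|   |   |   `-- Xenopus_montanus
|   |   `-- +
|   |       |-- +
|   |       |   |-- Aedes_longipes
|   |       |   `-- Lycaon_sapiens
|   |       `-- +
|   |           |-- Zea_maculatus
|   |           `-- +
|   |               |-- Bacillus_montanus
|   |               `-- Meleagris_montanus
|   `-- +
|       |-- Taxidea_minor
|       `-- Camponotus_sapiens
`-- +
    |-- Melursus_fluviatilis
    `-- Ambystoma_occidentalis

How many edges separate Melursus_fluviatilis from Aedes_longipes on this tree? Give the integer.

7

The MRCA of Melursus_fluviatilis and Aedes_longipes is the root of the tree.
From Melursus_fluviatilis up to that node: 2 branches. From Aedes_longipes up to the same node: 5 branches. Total: 2 + 5 = 7.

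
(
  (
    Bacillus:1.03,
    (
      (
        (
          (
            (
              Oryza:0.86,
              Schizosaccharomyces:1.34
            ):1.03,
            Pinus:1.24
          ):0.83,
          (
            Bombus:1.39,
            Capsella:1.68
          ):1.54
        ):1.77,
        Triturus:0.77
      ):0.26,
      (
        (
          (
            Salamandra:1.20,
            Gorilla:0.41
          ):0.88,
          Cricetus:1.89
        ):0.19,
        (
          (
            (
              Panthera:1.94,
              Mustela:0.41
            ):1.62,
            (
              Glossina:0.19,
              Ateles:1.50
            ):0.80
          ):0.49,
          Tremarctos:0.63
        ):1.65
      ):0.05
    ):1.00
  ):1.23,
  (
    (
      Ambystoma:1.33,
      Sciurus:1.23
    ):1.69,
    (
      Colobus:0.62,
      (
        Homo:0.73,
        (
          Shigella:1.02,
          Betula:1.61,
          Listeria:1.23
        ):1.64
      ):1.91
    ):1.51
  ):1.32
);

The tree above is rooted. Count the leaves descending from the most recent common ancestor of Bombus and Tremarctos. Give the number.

The MRCA of Bombus and Tremarctos is the node subtending (((((Oryza,Schizosaccharomyces),Pinus),(Bombus,Capsella)),Triturus),(((Salamandra,Gorilla),Cricetus),(((Panthera,Mustela),(Glossina,Ateles)),Tremarctos))).
That clade contains 14 terminal taxa: Ateles, Bombus, Capsella, Cricetus, Glossina, Gorilla, Mustela, Oryza, Panthera, Pinus, Salamandra, Schizosaccharomyces, Tremarctos, Triturus.

14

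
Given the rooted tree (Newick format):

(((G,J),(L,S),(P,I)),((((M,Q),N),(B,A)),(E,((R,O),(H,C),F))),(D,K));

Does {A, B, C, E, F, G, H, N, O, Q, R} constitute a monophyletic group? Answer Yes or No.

The MRCA of the listed taxa is the root, so the smallest clade containing them is the whole tree.
That clade also contains D, I, J, K, L, M, P, S, which are not in the proposed group, so the group is not monophyletic.

No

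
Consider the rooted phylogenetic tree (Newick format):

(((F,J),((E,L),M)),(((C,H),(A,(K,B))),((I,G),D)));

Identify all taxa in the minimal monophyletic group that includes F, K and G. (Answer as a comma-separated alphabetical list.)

Tracing F: it sits inside (F,J).
Tracing K: it sits inside (K,B).
Tracing G: it sits inside (I,G).
The smallest clade enclosing all 3 is the whole tree (their MRCA is the root), so the answer is all 13 tips in alphabetical order.

A, B, C, D, E, F, G, H, I, J, K, L, M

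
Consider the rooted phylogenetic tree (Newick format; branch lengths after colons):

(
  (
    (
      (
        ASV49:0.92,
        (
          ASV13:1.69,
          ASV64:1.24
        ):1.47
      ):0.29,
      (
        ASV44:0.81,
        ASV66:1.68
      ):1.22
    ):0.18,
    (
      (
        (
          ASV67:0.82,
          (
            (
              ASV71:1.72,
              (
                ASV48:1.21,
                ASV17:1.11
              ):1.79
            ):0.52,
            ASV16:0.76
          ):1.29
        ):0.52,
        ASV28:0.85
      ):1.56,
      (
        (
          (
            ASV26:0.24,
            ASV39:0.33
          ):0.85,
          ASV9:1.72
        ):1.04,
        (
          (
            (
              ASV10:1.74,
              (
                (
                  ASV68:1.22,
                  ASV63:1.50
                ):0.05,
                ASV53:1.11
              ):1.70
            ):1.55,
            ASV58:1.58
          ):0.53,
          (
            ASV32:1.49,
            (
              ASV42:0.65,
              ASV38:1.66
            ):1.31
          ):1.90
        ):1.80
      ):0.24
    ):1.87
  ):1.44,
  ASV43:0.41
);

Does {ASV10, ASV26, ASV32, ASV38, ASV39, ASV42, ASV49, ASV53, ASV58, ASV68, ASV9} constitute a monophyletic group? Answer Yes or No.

No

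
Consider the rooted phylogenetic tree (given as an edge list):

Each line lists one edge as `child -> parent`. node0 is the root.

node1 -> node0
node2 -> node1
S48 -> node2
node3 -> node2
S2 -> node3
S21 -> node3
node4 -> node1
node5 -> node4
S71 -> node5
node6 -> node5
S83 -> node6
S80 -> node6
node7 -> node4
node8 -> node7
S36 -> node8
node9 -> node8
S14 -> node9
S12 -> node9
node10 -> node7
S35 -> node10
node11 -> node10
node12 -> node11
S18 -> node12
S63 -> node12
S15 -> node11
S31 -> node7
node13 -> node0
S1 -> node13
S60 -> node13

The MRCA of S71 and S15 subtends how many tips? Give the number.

The MRCA of S71 and S15 is the node subtending ((S71,(S83,S80)),((S36,(S14,S12)),(S35,((S18,S63),S15)),S31)).
That clade contains 11 terminal taxa: S12, S14, S15, S18, S31, S35, S36, S63, S71, S80, S83.

11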